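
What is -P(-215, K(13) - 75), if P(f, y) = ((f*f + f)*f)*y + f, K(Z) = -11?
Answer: -850724685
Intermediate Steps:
P(f, y) = f + f*y*(f + f²) (P(f, y) = ((f² + f)*f)*y + f = ((f + f²)*f)*y + f = (f*(f + f²))*y + f = f*y*(f + f²) + f = f + f*y*(f + f²))
-P(-215, K(13) - 75) = -(-215)*(1 - 215*(-11 - 75) + (-11 - 75)*(-215)²) = -(-215)*(1 - 215*(-86) - 86*46225) = -(-215)*(1 + 18490 - 3975350) = -(-215)*(-3956859) = -1*850724685 = -850724685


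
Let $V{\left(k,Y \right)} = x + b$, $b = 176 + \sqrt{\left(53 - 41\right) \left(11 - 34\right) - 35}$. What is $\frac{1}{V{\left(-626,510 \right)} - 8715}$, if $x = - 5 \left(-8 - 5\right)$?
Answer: $- \frac{8474}{71808987} - \frac{i \sqrt{311}}{71808987} \approx -0.00011801 - 2.4558 \cdot 10^{-7} i$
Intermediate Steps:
$b = 176 + i \sqrt{311}$ ($b = 176 + \sqrt{12 \left(-23\right) - 35} = 176 + \sqrt{-276 - 35} = 176 + \sqrt{-311} = 176 + i \sqrt{311} \approx 176.0 + 17.635 i$)
$x = 65$ ($x = \left(-5\right) \left(-13\right) = 65$)
$V{\left(k,Y \right)} = 241 + i \sqrt{311}$ ($V{\left(k,Y \right)} = 65 + \left(176 + i \sqrt{311}\right) = 241 + i \sqrt{311}$)
$\frac{1}{V{\left(-626,510 \right)} - 8715} = \frac{1}{\left(241 + i \sqrt{311}\right) - 8715} = \frac{1}{-8474 + i \sqrt{311}}$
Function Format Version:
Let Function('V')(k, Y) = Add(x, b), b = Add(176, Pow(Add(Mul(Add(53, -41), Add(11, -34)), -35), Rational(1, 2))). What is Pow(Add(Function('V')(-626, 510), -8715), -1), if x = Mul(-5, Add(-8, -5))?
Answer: Add(Rational(-8474, 71808987), Mul(Rational(-1, 71808987), I, Pow(311, Rational(1, 2)))) ≈ Add(-0.00011801, Mul(-2.4558e-7, I))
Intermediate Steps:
b = Add(176, Mul(I, Pow(311, Rational(1, 2)))) (b = Add(176, Pow(Add(Mul(12, -23), -35), Rational(1, 2))) = Add(176, Pow(Add(-276, -35), Rational(1, 2))) = Add(176, Pow(-311, Rational(1, 2))) = Add(176, Mul(I, Pow(311, Rational(1, 2)))) ≈ Add(176.00, Mul(17.635, I)))
x = 65 (x = Mul(-5, -13) = 65)
Function('V')(k, Y) = Add(241, Mul(I, Pow(311, Rational(1, 2)))) (Function('V')(k, Y) = Add(65, Add(176, Mul(I, Pow(311, Rational(1, 2))))) = Add(241, Mul(I, Pow(311, Rational(1, 2)))))
Pow(Add(Function('V')(-626, 510), -8715), -1) = Pow(Add(Add(241, Mul(I, Pow(311, Rational(1, 2)))), -8715), -1) = Pow(Add(-8474, Mul(I, Pow(311, Rational(1, 2)))), -1)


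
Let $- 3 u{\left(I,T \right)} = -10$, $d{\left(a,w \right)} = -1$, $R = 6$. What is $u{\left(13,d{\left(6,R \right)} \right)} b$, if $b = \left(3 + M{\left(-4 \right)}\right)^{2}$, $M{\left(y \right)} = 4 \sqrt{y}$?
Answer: $- \frac{550}{3} + 160 i \approx -183.33 + 160.0 i$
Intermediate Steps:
$u{\left(I,T \right)} = \frac{10}{3}$ ($u{\left(I,T \right)} = \left(- \frac{1}{3}\right) \left(-10\right) = \frac{10}{3}$)
$b = \left(3 + 8 i\right)^{2}$ ($b = \left(3 + 4 \sqrt{-4}\right)^{2} = \left(3 + 4 \cdot 2 i\right)^{2} = \left(3 + 8 i\right)^{2} \approx -55.0 + 48.0 i$)
$u{\left(13,d{\left(6,R \right)} \right)} b = \frac{10 \left(-55 + 48 i\right)}{3} = - \frac{550}{3} + 160 i$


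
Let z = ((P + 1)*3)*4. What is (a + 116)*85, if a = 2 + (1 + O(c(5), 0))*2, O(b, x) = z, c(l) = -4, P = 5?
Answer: 22440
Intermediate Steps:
z = 72 (z = ((5 + 1)*3)*4 = (6*3)*4 = 18*4 = 72)
O(b, x) = 72
a = 148 (a = 2 + (1 + 72)*2 = 2 + 73*2 = 2 + 146 = 148)
(a + 116)*85 = (148 + 116)*85 = 264*85 = 22440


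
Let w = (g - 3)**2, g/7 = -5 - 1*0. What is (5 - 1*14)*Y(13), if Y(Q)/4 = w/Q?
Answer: -51984/13 ≈ -3998.8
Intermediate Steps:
g = -35 (g = 7*(-5 - 1*0) = 7*(-5 + 0) = 7*(-5) = -35)
w = 1444 (w = (-35 - 3)**2 = (-38)**2 = 1444)
Y(Q) = 5776/Q (Y(Q) = 4*(1444/Q) = 5776/Q)
(5 - 1*14)*Y(13) = (5 - 1*14)*(5776/13) = (5 - 14)*(5776*(1/13)) = -9*5776/13 = -51984/13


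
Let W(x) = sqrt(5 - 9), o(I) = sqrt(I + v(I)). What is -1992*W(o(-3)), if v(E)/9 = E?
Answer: -3984*I ≈ -3984.0*I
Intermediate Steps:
v(E) = 9*E
o(I) = sqrt(10)*sqrt(I) (o(I) = sqrt(I + 9*I) = sqrt(10*I) = sqrt(10)*sqrt(I))
W(x) = 2*I (W(x) = sqrt(-4) = 2*I)
-1992*W(o(-3)) = -3984*I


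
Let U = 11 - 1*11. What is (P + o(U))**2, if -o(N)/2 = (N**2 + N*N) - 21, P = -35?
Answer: 49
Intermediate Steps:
U = 0 (U = 11 - 11 = 0)
o(N) = 42 - 4*N**2 (o(N) = -2*((N**2 + N*N) - 21) = -2*((N**2 + N**2) - 21) = -2*(2*N**2 - 21) = -2*(-21 + 2*N**2) = 42 - 4*N**2)
(P + o(U))**2 = (-35 + (42 - 4*0**2))**2 = (-35 + (42 - 4*0))**2 = (-35 + (42 + 0))**2 = (-35 + 42)**2 = 7**2 = 49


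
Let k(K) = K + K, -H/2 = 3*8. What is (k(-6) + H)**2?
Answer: 3600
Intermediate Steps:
H = -48 (H = -6*8 = -2*24 = -48)
k(K) = 2*K
(k(-6) + H)**2 = (2*(-6) - 48)**2 = (-12 - 48)**2 = (-60)**2 = 3600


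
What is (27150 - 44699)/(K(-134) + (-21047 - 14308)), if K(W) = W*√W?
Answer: 620444895/1252382129 - 2351566*I*√134/1252382129 ≈ 0.49541 - 0.021736*I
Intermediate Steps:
K(W) = W^(3/2)
(27150 - 44699)/(K(-134) + (-21047 - 14308)) = (27150 - 44699)/((-134)^(3/2) + (-21047 - 14308)) = -17549/(-134*I*√134 - 35355) = -17549/(-35355 - 134*I*√134)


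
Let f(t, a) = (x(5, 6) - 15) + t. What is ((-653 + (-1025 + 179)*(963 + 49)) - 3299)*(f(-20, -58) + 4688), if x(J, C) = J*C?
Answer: -4027867032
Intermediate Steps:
x(J, C) = C*J
f(t, a) = 15 + t (f(t, a) = (6*5 - 15) + t = (30 - 15) + t = 15 + t)
((-653 + (-1025 + 179)*(963 + 49)) - 3299)*(f(-20, -58) + 4688) = ((-653 + (-1025 + 179)*(963 + 49)) - 3299)*((15 - 20) + 4688) = ((-653 - 846*1012) - 3299)*(-5 + 4688) = ((-653 - 856152) - 3299)*4683 = (-856805 - 3299)*4683 = -860104*4683 = -4027867032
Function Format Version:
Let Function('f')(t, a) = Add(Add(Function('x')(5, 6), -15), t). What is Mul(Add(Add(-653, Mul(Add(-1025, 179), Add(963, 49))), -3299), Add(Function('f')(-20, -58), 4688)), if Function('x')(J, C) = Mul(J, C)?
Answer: -4027867032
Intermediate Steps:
Function('x')(J, C) = Mul(C, J)
Function('f')(t, a) = Add(15, t) (Function('f')(t, a) = Add(Add(Mul(6, 5), -15), t) = Add(Add(30, -15), t) = Add(15, t))
Mul(Add(Add(-653, Mul(Add(-1025, 179), Add(963, 49))), -3299), Add(Function('f')(-20, -58), 4688)) = Mul(Add(Add(-653, Mul(Add(-1025, 179), Add(963, 49))), -3299), Add(Add(15, -20), 4688)) = Mul(Add(Add(-653, Mul(-846, 1012)), -3299), Add(-5, 4688)) = Mul(Add(Add(-653, -856152), -3299), 4683) = Mul(Add(-856805, -3299), 4683) = Mul(-860104, 4683) = -4027867032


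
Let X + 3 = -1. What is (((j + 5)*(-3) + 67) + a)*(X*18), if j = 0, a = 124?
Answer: -12672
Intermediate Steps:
X = -4 (X = -3 - 1 = -4)
(((j + 5)*(-3) + 67) + a)*(X*18) = (((0 + 5)*(-3) + 67) + 124)*(-4*18) = ((5*(-3) + 67) + 124)*(-72) = ((-15 + 67) + 124)*(-72) = (52 + 124)*(-72) = 176*(-72) = -12672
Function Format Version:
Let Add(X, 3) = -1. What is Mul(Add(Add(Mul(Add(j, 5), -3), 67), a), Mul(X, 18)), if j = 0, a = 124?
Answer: -12672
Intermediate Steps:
X = -4 (X = Add(-3, -1) = -4)
Mul(Add(Add(Mul(Add(j, 5), -3), 67), a), Mul(X, 18)) = Mul(Add(Add(Mul(Add(0, 5), -3), 67), 124), Mul(-4, 18)) = Mul(Add(Add(Mul(5, -3), 67), 124), -72) = Mul(Add(Add(-15, 67), 124), -72) = Mul(Add(52, 124), -72) = Mul(176, -72) = -12672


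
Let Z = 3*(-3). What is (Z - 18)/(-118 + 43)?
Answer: 9/25 ≈ 0.36000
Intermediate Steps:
Z = -9
(Z - 18)/(-118 + 43) = (-9 - 18)/(-118 + 43) = -27/(-75) = -27*(-1/75) = 9/25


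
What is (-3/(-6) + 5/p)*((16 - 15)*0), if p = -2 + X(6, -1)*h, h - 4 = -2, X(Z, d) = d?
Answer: 0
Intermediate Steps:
h = 2 (h = 4 - 2 = 2)
p = -4 (p = -2 - 1*2 = -2 - 2 = -4)
(-3/(-6) + 5/p)*((16 - 15)*0) = (-3/(-6) + 5/(-4))*((16 - 15)*0) = (-3*(-⅙) + 5*(-¼))*(1*0) = (½ - 5/4)*0 = -¾*0 = 0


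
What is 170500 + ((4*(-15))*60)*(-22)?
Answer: 249700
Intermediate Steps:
170500 + ((4*(-15))*60)*(-22) = 170500 - 60*60*(-22) = 170500 - 3600*(-22) = 170500 + 79200 = 249700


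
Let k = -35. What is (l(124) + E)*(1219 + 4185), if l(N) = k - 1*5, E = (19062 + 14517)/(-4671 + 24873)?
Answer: -7665574/37 ≈ -2.0718e+5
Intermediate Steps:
E = 123/74 (E = 33579/20202 = 33579*(1/20202) = 123/74 ≈ 1.6622)
l(N) = -40 (l(N) = -35 - 1*5 = -35 - 5 = -40)
(l(124) + E)*(1219 + 4185) = (-40 + 123/74)*(1219 + 4185) = -2837/74*5404 = -7665574/37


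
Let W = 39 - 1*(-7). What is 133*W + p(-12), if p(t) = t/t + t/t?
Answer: 6120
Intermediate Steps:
W = 46 (W = 39 + 7 = 46)
p(t) = 2 (p(t) = 1 + 1 = 2)
133*W + p(-12) = 133*46 + 2 = 6118 + 2 = 6120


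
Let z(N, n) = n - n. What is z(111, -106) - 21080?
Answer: -21080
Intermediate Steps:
z(N, n) = 0
z(111, -106) - 21080 = 0 - 21080 = -21080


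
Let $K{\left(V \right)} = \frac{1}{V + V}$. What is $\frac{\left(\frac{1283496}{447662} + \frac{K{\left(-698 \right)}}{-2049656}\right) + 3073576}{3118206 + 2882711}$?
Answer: $\frac{1968479937857353669335}{3843299695236374961952} \approx 0.51219$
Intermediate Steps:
$K{\left(V \right)} = \frac{1}{2 V}$
$\frac{\left(\frac{1283496}{447662} + \frac{K{\left(-698 \right)}}{-2049656}\right) + 3073576}{3118206 + 2882711} = \frac{\left(\frac{1283496}{447662} + \frac{\frac{1}{2} \frac{1}{-698}}{-2049656}\right) + 3073576}{3118206 + 2882711} = \frac{\left(1283496 \cdot \frac{1}{447662} + \frac{1}{2} \left(- \frac{1}{698}\right) \left(- \frac{1}{2049656}\right)\right) + 3073576}{6000917} = \left(\left(\frac{641748}{223831} - - \frac{1}{2861319776}\right) + 3073576\right) \frac{1}{6000917} = \left(\left(\frac{641748}{223831} + \frac{1}{2861319776}\right) + 3073576\right) \frac{1}{6000917} = \left(\frac{1836246243832279}{640452066781856} + 3073576\right) \frac{1}{6000917} = \frac{1968479937857353669335}{640452066781856} \cdot \frac{1}{6000917} = \frac{1968479937857353669335}{3843299695236374961952}$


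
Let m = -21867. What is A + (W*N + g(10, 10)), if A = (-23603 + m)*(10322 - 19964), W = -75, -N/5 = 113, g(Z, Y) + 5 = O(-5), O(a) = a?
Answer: 438464105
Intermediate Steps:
g(Z, Y) = -10 (g(Z, Y) = -5 - 5 = -10)
N = -565 (N = -5*113 = -565)
A = 438421740 (A = (-23603 - 21867)*(10322 - 19964) = -45470*(-9642) = 438421740)
A + (W*N + g(10, 10)) = 438421740 + (-75*(-565) - 10) = 438421740 + (42375 - 10) = 438421740 + 42365 = 438464105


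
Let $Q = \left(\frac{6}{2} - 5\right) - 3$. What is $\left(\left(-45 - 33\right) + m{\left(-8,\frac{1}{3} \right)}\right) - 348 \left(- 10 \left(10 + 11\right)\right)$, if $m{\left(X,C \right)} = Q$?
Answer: $72997$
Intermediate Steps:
$Q = -5$ ($Q = \left(6 \cdot \frac{1}{2} - 5\right) - 3 = \left(3 - 5\right) - 3 = -2 - 3 = -5$)
$m{\left(X,C \right)} = -5$
$\left(\left(-45 - 33\right) + m{\left(-8,\frac{1}{3} \right)}\right) - 348 \left(- 10 \left(10 + 11\right)\right) = \left(\left(-45 - 33\right) - 5\right) - 348 \left(- 10 \left(10 + 11\right)\right) = \left(-78 - 5\right) - 348 \left(\left(-10\right) 21\right) = -83 - -73080 = -83 + 73080 = 72997$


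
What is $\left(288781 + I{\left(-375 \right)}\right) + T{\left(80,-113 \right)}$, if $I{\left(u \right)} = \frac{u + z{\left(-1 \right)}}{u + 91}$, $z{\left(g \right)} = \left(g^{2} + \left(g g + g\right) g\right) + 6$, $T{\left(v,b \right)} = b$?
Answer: $\frac{20495520}{71} \approx 2.8867 \cdot 10^{5}$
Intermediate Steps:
$z{\left(g \right)} = 6 + g^{2} + g \left(g + g^{2}\right)$ ($z{\left(g \right)} = \left(g^{2} + \left(g^{2} + g\right) g\right) + 6 = \left(g^{2} + \left(g + g^{2}\right) g\right) + 6 = \left(g^{2} + g \left(g + g^{2}\right)\right) + 6 = 6 + g^{2} + g \left(g + g^{2}\right)$)
$I{\left(u \right)} = \frac{7 + u}{91 + u}$ ($I{\left(u \right)} = \frac{u + \left(6 + \left(-1\right)^{3} + 2 \left(-1\right)^{2}\right)}{u + 91} = \frac{u + \left(6 - 1 + 2 \cdot 1\right)}{91 + u} = \frac{u + \left(6 - 1 + 2\right)}{91 + u} = \frac{u + 7}{91 + u} = \frac{7 + u}{91 + u}$)
$\left(288781 + I{\left(-375 \right)}\right) + T{\left(80,-113 \right)} = \left(288781 + \frac{7 - 375}{91 - 375}\right) - 113 = \left(288781 + \frac{1}{-284} \left(-368\right)\right) - 113 = \left(288781 - - \frac{92}{71}\right) - 113 = \left(288781 + \frac{92}{71}\right) - 113 = \frac{20503543}{71} - 113 = \frac{20495520}{71}$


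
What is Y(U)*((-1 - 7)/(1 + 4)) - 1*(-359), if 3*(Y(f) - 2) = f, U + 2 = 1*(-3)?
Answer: 5377/15 ≈ 358.47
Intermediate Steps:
U = -5 (U = -2 + 1*(-3) = -2 - 3 = -5)
Y(f) = 2 + f/3
Y(U)*((-1 - 7)/(1 + 4)) - 1*(-359) = (2 + (⅓)*(-5))*((-1 - 7)/(1 + 4)) - 1*(-359) = (2 - 5/3)*(-8/5) + 359 = (-8*⅕)/3 + 359 = (⅓)*(-8/5) + 359 = -8/15 + 359 = 5377/15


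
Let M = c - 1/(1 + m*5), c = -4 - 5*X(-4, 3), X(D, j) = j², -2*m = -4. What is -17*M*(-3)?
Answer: -27540/11 ≈ -2503.6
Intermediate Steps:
m = 2 (m = -½*(-4) = 2)
c = -49 (c = -4 - 5*3² = -4 - 5*9 = -4 - 45 = -49)
M = -540/11 (M = -49 - 1/(1 + 2*5) = -49 - 1/(1 + 10) = -49 - 1/11 = -540/11 ≈ -49.091)
-17*M*(-3) = -17*(-540/11)*(-3) = (9180/11)*(-3) = -27540/11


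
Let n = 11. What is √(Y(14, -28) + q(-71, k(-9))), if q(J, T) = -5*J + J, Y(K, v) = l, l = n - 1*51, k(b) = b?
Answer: 2*√61 ≈ 15.620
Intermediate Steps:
l = -40 (l = 11 - 1*51 = 11 - 51 = -40)
Y(K, v) = -40
q(J, T) = -4*J
√(Y(14, -28) + q(-71, k(-9))) = √(-40 - 4*(-71)) = √(-40 + 284) = √244 = 2*√61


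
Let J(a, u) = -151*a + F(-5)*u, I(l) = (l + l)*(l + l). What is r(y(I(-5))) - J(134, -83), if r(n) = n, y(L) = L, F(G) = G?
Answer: 19919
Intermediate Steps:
I(l) = 4*l**2 (I(l) = (2*l)*(2*l) = 4*l**2)
J(a, u) = -151*a - 5*u
r(y(I(-5))) - J(134, -83) = 4*(-5)**2 - (-151*134 - 5*(-83)) = 4*25 - (-20234 + 415) = 100 - 1*(-19819) = 100 + 19819 = 19919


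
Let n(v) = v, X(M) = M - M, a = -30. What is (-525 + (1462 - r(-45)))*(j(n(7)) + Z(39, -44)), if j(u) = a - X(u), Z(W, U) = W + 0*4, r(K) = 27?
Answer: 8190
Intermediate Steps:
X(M) = 0
Z(W, U) = W (Z(W, U) = W + 0 = W)
j(u) = -30 (j(u) = -30 - 1*0 = -30 + 0 = -30)
(-525 + (1462 - r(-45)))*(j(n(7)) + Z(39, -44)) = (-525 + (1462 - 1*27))*(-30 + 39) = (-525 + (1462 - 27))*9 = (-525 + 1435)*9 = 910*9 = 8190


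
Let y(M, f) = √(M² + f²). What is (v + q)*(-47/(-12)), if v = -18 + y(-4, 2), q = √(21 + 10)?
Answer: -141/2 + 47*√5/6 + 47*√31/12 ≈ -31.177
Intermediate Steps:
q = √31 ≈ 5.5678
v = -18 + 2*√5 (v = -18 + √((-4)² + 2²) = -18 + √(16 + 4) = -18 + √20 = -18 + 2*√5 ≈ -13.528)
(v + q)*(-47/(-12)) = ((-18 + 2*√5) + √31)*(-47/(-12)) = (-18 + √31 + 2*√5)*(-47*(-1/12)) = (-18 + √31 + 2*√5)*(47/12) = -141/2 + 47*√5/6 + 47*√31/12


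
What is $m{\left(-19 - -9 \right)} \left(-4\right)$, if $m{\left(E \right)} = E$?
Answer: $40$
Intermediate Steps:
$m{\left(-19 - -9 \right)} \left(-4\right) = \left(-19 - -9\right) \left(-4\right) = \left(-19 + 9\right) \left(-4\right) = \left(-10\right) \left(-4\right) = 40$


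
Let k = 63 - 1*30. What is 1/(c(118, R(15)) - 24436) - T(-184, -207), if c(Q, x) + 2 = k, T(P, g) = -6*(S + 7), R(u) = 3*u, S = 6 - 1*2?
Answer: 1610729/24405 ≈ 66.000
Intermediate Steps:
S = 4 (S = 6 - 2 = 4)
T(P, g) = -66 (T(P, g) = -6*(4 + 7) = -6*11 = -66)
k = 33 (k = 63 - 30 = 33)
c(Q, x) = 31 (c(Q, x) = -2 + 33 = 31)
1/(c(118, R(15)) - 24436) - T(-184, -207) = 1/(31 - 24436) - 1*(-66) = 1/(-24405) + 66 = -1/24405 + 66 = 1610729/24405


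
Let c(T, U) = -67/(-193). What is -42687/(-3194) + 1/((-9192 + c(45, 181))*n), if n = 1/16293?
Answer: 65682578937/5666120866 ≈ 11.592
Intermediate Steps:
c(T, U) = 67/193 (c(T, U) = -67*(-1/193) = 67/193)
n = 1/16293 ≈ 6.1376e-5
-42687/(-3194) + 1/((-9192 + c(45, 181))*n) = -42687/(-3194) + 1/((-9192 + 67/193)*(1/16293)) = -42687*(-1/3194) + 16293/(-1773989/193) = 42687/3194 - 193/1773989*16293 = 42687/3194 - 3144549/1773989 = 65682578937/5666120866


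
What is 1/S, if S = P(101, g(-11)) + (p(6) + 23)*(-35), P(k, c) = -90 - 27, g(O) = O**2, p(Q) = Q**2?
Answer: -1/2182 ≈ -0.00045829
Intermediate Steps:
P(k, c) = -117
S = -2182 (S = -117 + (6**2 + 23)*(-35) = -117 + (36 + 23)*(-35) = -117 + 59*(-35) = -117 - 2065 = -2182)
1/S = 1/(-2182) = -1/2182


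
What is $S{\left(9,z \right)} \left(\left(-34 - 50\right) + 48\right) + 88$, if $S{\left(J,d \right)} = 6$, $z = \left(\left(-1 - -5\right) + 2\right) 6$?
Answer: $-128$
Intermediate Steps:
$z = 36$ ($z = \left(\left(-1 + 5\right) + 2\right) 6 = \left(4 + 2\right) 6 = 6 \cdot 6 = 36$)
$S{\left(9,z \right)} \left(\left(-34 - 50\right) + 48\right) + 88 = 6 \left(\left(-34 - 50\right) + 48\right) + 88 = 6 \left(-84 + 48\right) + 88 = 6 \left(-36\right) + 88 = -216 + 88 = -128$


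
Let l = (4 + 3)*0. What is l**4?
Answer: 0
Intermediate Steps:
l = 0 (l = 7*0 = 0)
l**4 = 0**4 = 0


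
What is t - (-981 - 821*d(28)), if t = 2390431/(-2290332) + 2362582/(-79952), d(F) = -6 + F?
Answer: 435185956894277/22889578008 ≈ 19012.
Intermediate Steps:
t = -700277112067/22889578008 (t = 2390431*(-1/2290332) + 2362582*(-1/79952) = -2390431/2290332 - 1181291/39976 = -700277112067/22889578008 ≈ -30.594)
t - (-981 - 821*d(28)) = -700277112067/22889578008 - (-981 - 821*(-6 + 28)) = -700277112067/22889578008 - (-981 - 821*22) = -700277112067/22889578008 - (-981 - 18062) = -700277112067/22889578008 - 1*(-19043) = -700277112067/22889578008 + 19043 = 435185956894277/22889578008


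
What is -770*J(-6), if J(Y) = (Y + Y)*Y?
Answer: -55440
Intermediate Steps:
J(Y) = 2*Y² (J(Y) = (2*Y)*Y = 2*Y²)
-770*J(-6) = -1540*(-6)² = -1540*36 = -770*72 = -55440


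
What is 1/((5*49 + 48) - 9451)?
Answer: -1/9158 ≈ -0.00010919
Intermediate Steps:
1/((5*49 + 48) - 9451) = 1/((245 + 48) - 9451) = 1/(293 - 9451) = 1/(-9158) = -1/9158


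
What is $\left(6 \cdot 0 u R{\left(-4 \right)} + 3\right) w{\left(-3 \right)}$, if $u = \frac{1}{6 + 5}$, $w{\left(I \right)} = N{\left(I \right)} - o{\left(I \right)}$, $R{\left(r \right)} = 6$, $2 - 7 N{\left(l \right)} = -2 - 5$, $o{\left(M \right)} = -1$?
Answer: $\frac{48}{7} \approx 6.8571$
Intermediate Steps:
$N{\left(l \right)} = \frac{9}{7}$ ($N{\left(l \right)} = \frac{2}{7} - \frac{-2 - 5}{7} = \frac{2}{7} - -1 = \frac{2}{7} + 1 = \frac{9}{7}$)
$w{\left(I \right)} = \frac{16}{7}$ ($w{\left(I \right)} = \frac{9}{7} - -1 = \frac{9}{7} + 1 = \frac{16}{7}$)
$u = \frac{1}{11} \approx 0.090909$
$\left(6 \cdot 0 u R{\left(-4 \right)} + 3\right) w{\left(-3 \right)} = \left(6 \cdot 0 \cdot \frac{1}{11} \cdot 6 + 3\right) \frac{16}{7} = \left(6 \cdot 0 \cdot 6 + 3\right) \frac{16}{7} = \left(6 \cdot 0 + 3\right) \frac{16}{7} = \left(0 + 3\right) \frac{16}{7} = 3 \cdot \frac{16}{7} = \frac{48}{7}$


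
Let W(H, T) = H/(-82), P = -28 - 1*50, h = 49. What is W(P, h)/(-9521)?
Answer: -39/390361 ≈ -9.9908e-5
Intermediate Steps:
P = -78 (P = -28 - 50 = -78)
W(H, T) = -H/82 (W(H, T) = H*(-1/82) = -H/82)
W(P, h)/(-9521) = -1/82*(-78)/(-9521) = (39/41)*(-1/9521) = -39/390361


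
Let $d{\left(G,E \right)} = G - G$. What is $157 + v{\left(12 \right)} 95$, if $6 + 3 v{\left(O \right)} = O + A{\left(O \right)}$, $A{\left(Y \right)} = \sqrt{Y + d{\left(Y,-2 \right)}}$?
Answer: $347 + \frac{190 \sqrt{3}}{3} \approx 456.7$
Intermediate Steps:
$d{\left(G,E \right)} = 0$
$A{\left(Y \right)} = \sqrt{Y}$ ($A{\left(Y \right)} = \sqrt{Y + 0} = \sqrt{Y}$)
$v{\left(O \right)} = -2 + \frac{O}{3} + \frac{\sqrt{O}}{3}$ ($v{\left(O \right)} = -2 + \frac{O + \sqrt{O}}{3} = -2 + \left(\frac{O}{3} + \frac{\sqrt{O}}{3}\right) = -2 + \frac{O}{3} + \frac{\sqrt{O}}{3}$)
$157 + v{\left(12 \right)} 95 = 157 + \left(-2 + \frac{1}{3} \cdot 12 + \frac{\sqrt{12}}{3}\right) 95 = 157 + \left(-2 + 4 + \frac{2 \sqrt{3}}{3}\right) 95 = 157 + \left(2 + \frac{2 \sqrt{3}}{3}\right) 95 = 157 + \left(190 + \frac{190 \sqrt{3}}{3}\right) = 347 + \frac{190 \sqrt{3}}{3}$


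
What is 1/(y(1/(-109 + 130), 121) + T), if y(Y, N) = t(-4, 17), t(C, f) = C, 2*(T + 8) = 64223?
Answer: 2/64199 ≈ 3.1153e-5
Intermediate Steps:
T = 64207/2 (T = -8 + (½)*64223 = -8 + 64223/2 = 64207/2 ≈ 32104.)
y(Y, N) = -4
1/(y(1/(-109 + 130), 121) + T) = 1/(-4 + 64207/2) = 1/(64199/2) = 2/64199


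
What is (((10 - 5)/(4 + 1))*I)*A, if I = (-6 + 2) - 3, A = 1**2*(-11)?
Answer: 77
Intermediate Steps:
A = -11 (A = 1*(-11) = -11)
I = -7 (I = -4 - 3 = -7)
(((10 - 5)/(4 + 1))*I)*A = (((10 - 5)/(4 + 1))*(-7))*(-11) = ((5/5)*(-7))*(-11) = ((5*(1/5))*(-7))*(-11) = (1*(-7))*(-11) = -7*(-11) = 77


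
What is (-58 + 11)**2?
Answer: 2209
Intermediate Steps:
(-58 + 11)**2 = (-47)**2 = 2209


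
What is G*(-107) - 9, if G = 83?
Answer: -8890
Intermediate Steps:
G*(-107) - 9 = 83*(-107) - 9 = -8881 - 9 = -8890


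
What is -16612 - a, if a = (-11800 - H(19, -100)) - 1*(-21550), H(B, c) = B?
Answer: -26343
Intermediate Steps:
a = 9731 (a = (-11800 - 1*19) - 1*(-21550) = (-11800 - 19) + 21550 = -11819 + 21550 = 9731)
-16612 - a = -16612 - 1*9731 = -16612 - 9731 = -26343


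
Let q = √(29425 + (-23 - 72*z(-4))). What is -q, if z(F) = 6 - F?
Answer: -√28682 ≈ -169.36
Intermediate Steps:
q = √28682 (q = √(29425 + (-23 - 72*(6 - 1*(-4)))) = √(29425 + (-23 - 72*(6 + 4))) = √(29425 + (-23 - 72*10)) = √(29425 + (-23 - 720)) = √(29425 - 743) = √28682 ≈ 169.36)
-q = -√28682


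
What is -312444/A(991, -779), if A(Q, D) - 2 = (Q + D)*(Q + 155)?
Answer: -156222/121477 ≈ -1.2860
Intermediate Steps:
A(Q, D) = 2 + (155 + Q)*(D + Q) (A(Q, D) = 2 + (Q + D)*(Q + 155) = 2 + (D + Q)*(155 + Q) = 2 + (155 + Q)*(D + Q))
-312444/A(991, -779) = -312444/(2 + 991² + 155*(-779) + 155*991 - 779*991) = -312444/(2 + 982081 - 120745 + 153605 - 771989) = -312444/242954 = -312444*1/242954 = -156222/121477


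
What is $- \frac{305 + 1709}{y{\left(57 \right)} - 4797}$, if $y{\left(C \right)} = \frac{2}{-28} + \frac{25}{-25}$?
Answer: $\frac{28196}{67173} \approx 0.41975$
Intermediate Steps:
$y{\left(C \right)} = - \frac{15}{14}$ ($y{\left(C \right)} = 2 \left(- \frac{1}{28}\right) + 25 \left(- \frac{1}{25}\right) = - \frac{1}{14} - 1 = - \frac{15}{14}$)
$- \frac{305 + 1709}{y{\left(57 \right)} - 4797} = - \frac{305 + 1709}{- \frac{15}{14} - 4797} = - \frac{2014}{- \frac{67173}{14}} = - \frac{2014 \left(-14\right)}{67173} = \left(-1\right) \left(- \frac{28196}{67173}\right) = \frac{28196}{67173}$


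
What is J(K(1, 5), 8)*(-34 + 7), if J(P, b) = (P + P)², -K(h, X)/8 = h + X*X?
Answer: -4672512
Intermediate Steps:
K(h, X) = -8*h - 8*X² (K(h, X) = -8*(h + X*X) = -8*(h + X²) = -8*h - 8*X²)
J(P, b) = 4*P² (J(P, b) = (2*P)² = 4*P²)
J(K(1, 5), 8)*(-34 + 7) = (4*(-8*1 - 8*5²)²)*(-34 + 7) = (4*(-8 - 8*25)²)*(-27) = (4*(-8 - 200)²)*(-27) = (4*(-208)²)*(-27) = (4*43264)*(-27) = 173056*(-27) = -4672512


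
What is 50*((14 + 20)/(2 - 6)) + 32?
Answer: -393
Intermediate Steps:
50*((14 + 20)/(2 - 6)) + 32 = 50*(34/(-4)) + 32 = 50*(34*(-¼)) + 32 = 50*(-17/2) + 32 = -425 + 32 = -393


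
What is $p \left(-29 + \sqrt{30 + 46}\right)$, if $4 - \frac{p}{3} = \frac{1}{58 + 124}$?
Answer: $- \frac{63249}{182} + \frac{2181 \sqrt{19}}{91} \approx -243.05$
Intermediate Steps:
$p = \frac{2181}{182}$ ($p = 12 - \frac{3}{58 + 124} = 12 - \frac{3}{182} = \frac{2181}{182} \approx 11.984$)
$p \left(-29 + \sqrt{30 + 46}\right) = \frac{2181 \left(-29 + \sqrt{30 + 46}\right)}{182} = \frac{2181 \left(-29 + \sqrt{76}\right)}{182} = \frac{2181 \left(-29 + 2 \sqrt{19}\right)}{182} = - \frac{63249}{182} + \frac{2181 \sqrt{19}}{91}$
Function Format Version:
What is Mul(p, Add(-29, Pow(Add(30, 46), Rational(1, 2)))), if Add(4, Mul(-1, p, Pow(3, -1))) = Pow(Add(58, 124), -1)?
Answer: Add(Rational(-63249, 182), Mul(Rational(2181, 91), Pow(19, Rational(1, 2)))) ≈ -243.05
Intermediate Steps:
p = Rational(2181, 182) (p = Add(12, Mul(-3, Pow(Add(58, 124), -1))) = Add(12, Mul(-3, Pow(182, -1))) = Add(12, Mul(-3, Rational(1, 182))) = Add(12, Rational(-3, 182)) = Rational(2181, 182) ≈ 11.984)
Mul(p, Add(-29, Pow(Add(30, 46), Rational(1, 2)))) = Mul(Rational(2181, 182), Add(-29, Pow(Add(30, 46), Rational(1, 2)))) = Mul(Rational(2181, 182), Add(-29, Pow(76, Rational(1, 2)))) = Mul(Rational(2181, 182), Add(-29, Mul(2, Pow(19, Rational(1, 2))))) = Add(Rational(-63249, 182), Mul(Rational(2181, 91), Pow(19, Rational(1, 2))))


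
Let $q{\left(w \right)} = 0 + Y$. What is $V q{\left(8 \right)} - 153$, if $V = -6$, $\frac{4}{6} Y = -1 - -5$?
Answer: $-189$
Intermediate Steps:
$Y = 6$ ($Y = \frac{3 \left(-1 - -5\right)}{2} = \frac{3 \left(-1 + 5\right)}{2} = \frac{3}{2} \cdot 4 = 6$)
$q{\left(w \right)} = 6$ ($q{\left(w \right)} = 0 + 6 = 6$)
$V q{\left(8 \right)} - 153 = \left(-6\right) 6 - 153 = -36 - 153 = -189$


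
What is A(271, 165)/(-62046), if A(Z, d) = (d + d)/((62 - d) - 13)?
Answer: 55/1199556 ≈ 4.5850e-5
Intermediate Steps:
A(Z, d) = 2*d/(49 - d) (A(Z, d) = (2*d)/(49 - d) = 2*d/(49 - d))
A(271, 165)/(-62046) = -2*165/(-49 + 165)/(-62046) = -2*165/116*(-1/62046) = -2*165*1/116*(-1/62046) = -165/58*(-1/62046) = 55/1199556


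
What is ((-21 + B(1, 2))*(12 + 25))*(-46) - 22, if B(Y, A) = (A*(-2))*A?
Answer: 49336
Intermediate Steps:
B(Y, A) = -2*A² (B(Y, A) = (-2*A)*A = -2*A²)
((-21 + B(1, 2))*(12 + 25))*(-46) - 22 = ((-21 - 2*2²)*(12 + 25))*(-46) - 22 = ((-21 - 2*4)*37)*(-46) - 22 = ((-21 - 8)*37)*(-46) - 22 = -29*37*(-46) - 22 = -1073*(-46) - 22 = 49358 - 22 = 49336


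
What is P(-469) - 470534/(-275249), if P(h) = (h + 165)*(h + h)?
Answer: 78488273382/275249 ≈ 2.8515e+5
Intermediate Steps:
P(h) = 2*h*(165 + h) (P(h) = (165 + h)*(2*h) = 2*h*(165 + h))
P(-469) - 470534/(-275249) = 2*(-469)*(165 - 469) - 470534/(-275249) = 2*(-469)*(-304) - 470534*(-1)/275249 = 285152 - 1*(-470534/275249) = 285152 + 470534/275249 = 78488273382/275249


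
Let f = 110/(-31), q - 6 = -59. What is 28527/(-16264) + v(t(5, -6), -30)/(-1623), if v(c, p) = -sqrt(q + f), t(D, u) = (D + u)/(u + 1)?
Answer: -28527/16264 + I*sqrt(54343)/50313 ≈ -1.754 + 0.0046333*I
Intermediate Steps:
t(D, u) = (D + u)/(1 + u)
q = -53 (q = 6 - 59 = -53)
f = -110/31 (f = 110*(-1/31) = -110/31 ≈ -3.5484)
v(c, p) = -I*sqrt(54343)/31 (v(c, p) = -sqrt(-53 - 110/31) = -sqrt(-1753/31) = -I*sqrt(54343)/31)
28527/(-16264) + v(t(5, -6), -30)/(-1623) = 28527/(-16264) - I*sqrt(54343)/31/(-1623) = 28527*(-1/16264) - I*sqrt(54343)/31*(-1/1623) = -28527/16264 + I*sqrt(54343)/50313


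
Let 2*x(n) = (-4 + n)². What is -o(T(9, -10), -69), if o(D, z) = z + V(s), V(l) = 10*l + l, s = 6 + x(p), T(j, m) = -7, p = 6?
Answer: -19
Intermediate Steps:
x(n) = (-4 + n)²/2
s = 8 (s = 6 + (-4 + 6)²/2 = 6 + (½)*2² = 6 + (½)*4 = 6 + 2 = 8)
V(l) = 11*l
o(D, z) = 88 + z (o(D, z) = z + 11*8 = z + 88 = 88 + z)
-o(T(9, -10), -69) = -(88 - 69) = -1*19 = -19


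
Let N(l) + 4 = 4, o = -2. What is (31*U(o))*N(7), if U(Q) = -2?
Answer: 0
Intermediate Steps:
N(l) = 0 (N(l) = -4 + 4 = 0)
(31*U(o))*N(7) = (31*(-2))*0 = -62*0 = 0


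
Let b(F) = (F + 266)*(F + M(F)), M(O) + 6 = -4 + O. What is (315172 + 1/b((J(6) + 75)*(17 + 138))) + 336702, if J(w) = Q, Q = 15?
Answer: 258457767465761/396484240 ≈ 6.5187e+5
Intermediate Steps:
J(w) = 15
M(O) = -10 + O (M(O) = -6 + (-4 + O) = -10 + O)
b(F) = (-10 + 2*F)*(266 + F) (b(F) = (F + 266)*(F + (-10 + F)) = (266 + F)*(-10 + 2*F) = (-10 + 2*F)*(266 + F))
(315172 + 1/b((J(6) + 75)*(17 + 138))) + 336702 = (315172 + 1/(-2660 + 2*((15 + 75)*(17 + 138))**2 + 522*((15 + 75)*(17 + 138)))) + 336702 = (315172 + 1/(-2660 + 2*(90*155)**2 + 522*(90*155))) + 336702 = (315172 + 1/(-2660 + 2*13950**2 + 522*13950)) + 336702 = (315172 + 1/(-2660 + 2*194602500 + 7281900)) + 336702 = (315172 + 1/(-2660 + 389205000 + 7281900)) + 336702 = (315172 + 1/396484240) + 336702 = 124960730889281/396484240 + 336702 = 258457767465761/396484240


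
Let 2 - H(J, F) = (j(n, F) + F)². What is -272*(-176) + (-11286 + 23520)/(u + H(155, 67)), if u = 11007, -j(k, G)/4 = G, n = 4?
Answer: 703520795/14696 ≈ 47872.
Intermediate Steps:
j(k, G) = -4*G
H(J, F) = 2 - 9*F² (H(J, F) = 2 - (-4*F + F)² = 2 - (-3*F)² = 2 - 9*F²)
-272*(-176) + (-11286 + 23520)/(u + H(155, 67)) = -272*(-176) + (-11286 + 23520)/(11007 + (2 - 9*67²)) = 47872 + 12234/(11007 + (2 - 9*4489)) = 47872 + 12234/(11007 + (2 - 40401)) = 47872 + 12234/(11007 - 40399) = 47872 + 12234/(-29392) = 47872 + 12234*(-1/29392) = 47872 - 6117/14696 = 703520795/14696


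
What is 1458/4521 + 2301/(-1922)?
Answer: -2533515/2896454 ≈ -0.87470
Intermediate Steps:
1458/4521 + 2301/(-1922) = 1458*(1/4521) + 2301*(-1/1922) = 486/1507 - 2301/1922 = -2533515/2896454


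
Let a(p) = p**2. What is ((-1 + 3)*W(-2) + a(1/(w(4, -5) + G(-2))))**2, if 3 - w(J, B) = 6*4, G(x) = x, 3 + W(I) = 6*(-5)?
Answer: 1218917569/279841 ≈ 4355.8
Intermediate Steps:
W(I) = -33 (W(I) = -3 + 6*(-5) = -3 - 30 = -33)
w(J, B) = -21 (w(J, B) = 3 - 6*4 = 3 - 1*24 = 3 - 24 = -21)
((-1 + 3)*W(-2) + a(1/(w(4, -5) + G(-2))))**2 = ((-1 + 3)*(-33) + (1/(-21 - 2))**2)**2 = (2*(-33) + (1/(-23))**2)**2 = (-66 + (-1/23)**2)**2 = (-66 + 1/529)**2 = (-34913/529)**2 = 1218917569/279841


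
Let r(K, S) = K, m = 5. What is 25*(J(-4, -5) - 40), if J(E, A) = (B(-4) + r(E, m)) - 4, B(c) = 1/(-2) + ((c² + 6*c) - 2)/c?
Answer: -1150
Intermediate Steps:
B(c) = -½ + (-2 + c² + 6*c)/c (B(c) = 1*(-½) + (-2 + c² + 6*c)/c = -½ + (-2 + c² + 6*c)/c)
J(E, A) = -2 + E (J(E, A) = ((11/2 - 4 - 2/(-4)) + E) - 4 = ((11/2 - 4 - 2*(-¼)) + E) - 4 = ((11/2 - 4 + ½) + E) - 4 = (2 + E) - 4 = -2 + E)
25*(J(-4, -5) - 40) = 25*((-2 - 4) - 40) = 25*(-6 - 40) = 25*(-46) = -1150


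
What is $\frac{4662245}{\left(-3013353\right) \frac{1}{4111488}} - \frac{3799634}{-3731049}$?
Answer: $- \frac{162175935796768718}{25494257817} \approx -6.3613 \cdot 10^{6}$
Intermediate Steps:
$\frac{4662245}{\left(-3013353\right) \frac{1}{4111488}} - \frac{3799634}{-3731049} = \frac{4662245}{\left(-3013353\right) \frac{1}{4111488}} - - \frac{3799634}{3731049} = \frac{4662245}{- \frac{334817}{456832}} + \frac{3799634}{3731049} = 4662245 \left(- \frac{456832}{334817}\right) + \frac{3799634}{3731049} = - \frac{304266101120}{47831} + \frac{3799634}{3731049} = - \frac{162175935796768718}{25494257817}$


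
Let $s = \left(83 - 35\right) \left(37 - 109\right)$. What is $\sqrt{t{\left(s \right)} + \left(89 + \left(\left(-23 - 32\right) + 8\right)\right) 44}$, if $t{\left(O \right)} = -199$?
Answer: $\sqrt{1649} \approx 40.608$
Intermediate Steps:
$s = -3456$ ($s = 48 \left(-72\right) = -3456$)
$\sqrt{t{\left(s \right)} + \left(89 + \left(\left(-23 - 32\right) + 8\right)\right) 44} = \sqrt{-199 + \left(89 + \left(\left(-23 - 32\right) + 8\right)\right) 44} = \sqrt{-199 + \left(89 + \left(-55 + 8\right)\right) 44} = \sqrt{-199 + \left(89 - 47\right) 44} = \sqrt{-199 + 42 \cdot 44} = \sqrt{-199 + 1848} = \sqrt{1649}$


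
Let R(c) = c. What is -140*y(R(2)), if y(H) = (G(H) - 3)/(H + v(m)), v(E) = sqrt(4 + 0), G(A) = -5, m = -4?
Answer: 280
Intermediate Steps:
v(E) = 2 (v(E) = sqrt(4) = 2)
y(H) = -8/(2 + H) (y(H) = (-5 - 3)/(H + 2) = -8/(2 + H))
-140*y(R(2)) = -(-1120)/(2 + 2) = -(-1120)/4 = -140*(-2) = 280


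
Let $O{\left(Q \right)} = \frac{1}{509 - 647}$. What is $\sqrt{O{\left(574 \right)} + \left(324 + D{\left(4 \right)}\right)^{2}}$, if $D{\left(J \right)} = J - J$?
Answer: $\frac{\sqrt{1999162806}}{138} \approx 324.0$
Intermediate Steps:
$D{\left(J \right)} = 0$
$O{\left(Q \right)} = - \frac{1}{138}$ ($O{\left(Q \right)} = \frac{1}{-138} = - \frac{1}{138}$)
$\sqrt{O{\left(574 \right)} + \left(324 + D{\left(4 \right)}\right)^{2}} = \sqrt{- \frac{1}{138} + \left(324 + 0\right)^{2}} = \sqrt{- \frac{1}{138} + 324^{2}} = \sqrt{- \frac{1}{138} + 104976} = \sqrt{\frac{14486687}{138}} = \frac{\sqrt{1999162806}}{138}$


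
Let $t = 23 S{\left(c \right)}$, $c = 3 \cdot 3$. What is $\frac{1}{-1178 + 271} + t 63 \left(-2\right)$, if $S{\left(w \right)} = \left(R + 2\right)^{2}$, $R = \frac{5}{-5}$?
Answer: $- \frac{2628487}{907} \approx -2898.0$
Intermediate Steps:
$c = 9$
$R = -1$ ($R = 5 \left(- \frac{1}{5}\right) = -1$)
$S{\left(w \right)} = 1$ ($S{\left(w \right)} = \left(-1 + 2\right)^{2} = 1^{2} = 1$)
$t = 23$ ($t = 23 \cdot 1 = 23$)
$\frac{1}{-1178 + 271} + t 63 \left(-2\right) = \frac{1}{-1178 + 271} + 23 \cdot 63 \left(-2\right) = \frac{1}{-907} + 23 \left(-126\right) = - \frac{1}{907} - 2898 = - \frac{2628487}{907}$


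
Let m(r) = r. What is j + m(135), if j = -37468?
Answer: -37333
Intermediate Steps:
j + m(135) = -37468 + 135 = -37333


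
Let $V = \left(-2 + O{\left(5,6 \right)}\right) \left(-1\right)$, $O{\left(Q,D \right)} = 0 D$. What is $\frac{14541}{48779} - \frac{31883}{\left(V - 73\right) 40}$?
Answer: $\frac{1596517297}{138532360} \approx 11.525$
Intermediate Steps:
$O{\left(Q,D \right)} = 0$
$V = 2$ ($V = \left(-2 + 0\right) \left(-1\right) = \left(-2\right) \left(-1\right) = 2$)
$\frac{14541}{48779} - \frac{31883}{\left(V - 73\right) 40} = \frac{14541}{48779} - \frac{31883}{\left(2 - 73\right) 40} = 14541 \cdot \frac{1}{48779} - \frac{31883}{\left(-71\right) 40} = \frac{14541}{48779} - \frac{31883}{-2840} = \frac{14541}{48779} - - \frac{31883}{2840} = \frac{14541}{48779} + \frac{31883}{2840} = \frac{1596517297}{138532360}$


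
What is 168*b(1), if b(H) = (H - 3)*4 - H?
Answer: -1512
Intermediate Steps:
b(H) = -12 + 3*H (b(H) = (-3 + H)*4 - H = (-12 + 4*H) - H = -12 + 3*H)
168*b(1) = 168*(-12 + 3*1) = 168*(-12 + 3) = 168*(-9) = -1512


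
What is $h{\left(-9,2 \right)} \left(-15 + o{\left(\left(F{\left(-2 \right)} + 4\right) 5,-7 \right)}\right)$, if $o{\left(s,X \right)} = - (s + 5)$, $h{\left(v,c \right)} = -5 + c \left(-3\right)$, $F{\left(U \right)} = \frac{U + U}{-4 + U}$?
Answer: $\frac{1430}{3} \approx 476.67$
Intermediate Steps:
$F{\left(U \right)} = \frac{2 U}{-4 + U}$
$h{\left(v,c \right)} = -5 - 3 c$
$o{\left(s,X \right)} = -5 - s$ ($o{\left(s,X \right)} = - (5 + s) = -5 - s$)
$h{\left(-9,2 \right)} \left(-15 + o{\left(\left(F{\left(-2 \right)} + 4\right) 5,-7 \right)}\right) = \left(-5 - 6\right) \left(-15 - \left(5 + \left(2 \left(-2\right) \frac{1}{-4 - 2} + 4\right) 5\right)\right) = \left(-5 - 6\right) \left(-15 - \left(5 + \left(2 \left(-2\right) \frac{1}{-6} + 4\right) 5\right)\right) = - 11 \left(-15 - \left(5 + \left(2 \left(-2\right) \left(- \frac{1}{6}\right) + 4\right) 5\right)\right) = - 11 \left(-15 - \left(5 + \left(\frac{2}{3} + 4\right) 5\right)\right) = - 11 \left(-15 - \left(5 + \frac{14}{3} \cdot 5\right)\right) = - 11 \left(-15 - \frac{85}{3}\right) = \left(-11\right) \left(- \frac{130}{3}\right) = \frac{1430}{3}$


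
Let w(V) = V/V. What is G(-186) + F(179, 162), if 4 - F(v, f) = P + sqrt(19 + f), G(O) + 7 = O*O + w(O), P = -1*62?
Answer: 34656 - sqrt(181) ≈ 34643.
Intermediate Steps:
w(V) = 1
P = -62
G(O) = -6 + O**2 (G(O) = -7 + (O*O + 1) = -7 + (O**2 + 1) = -7 + (1 + O**2) = -6 + O**2)
F(v, f) = 66 - sqrt(19 + f) (F(v, f) = 4 - (-62 + sqrt(19 + f)) = 4 + (62 - sqrt(19 + f)) = 66 - sqrt(19 + f))
G(-186) + F(179, 162) = (-6 + (-186)**2) + (66 - sqrt(19 + 162)) = (-6 + 34596) + (66 - sqrt(181)) = 34590 + (66 - sqrt(181)) = 34656 - sqrt(181)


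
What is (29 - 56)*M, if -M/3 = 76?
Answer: 6156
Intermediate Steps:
M = -228 (M = -3*76 = -228)
(29 - 56)*M = (29 - 56)*(-228) = -27*(-228) = 6156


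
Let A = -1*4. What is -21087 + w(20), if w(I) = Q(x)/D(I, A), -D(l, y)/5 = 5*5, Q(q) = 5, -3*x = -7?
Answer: -527176/25 ≈ -21087.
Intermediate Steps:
x = 7/3 (x = -⅓*(-7) = 7/3 ≈ 2.3333)
A = -4
D(l, y) = -125 (D(l, y) = -25*5 = -5*25 = -125)
w(I) = -1/25 (w(I) = 5/(-125) = 5*(-1/125) = -1/25)
-21087 + w(20) = -21087 - 1/25 = -527176/25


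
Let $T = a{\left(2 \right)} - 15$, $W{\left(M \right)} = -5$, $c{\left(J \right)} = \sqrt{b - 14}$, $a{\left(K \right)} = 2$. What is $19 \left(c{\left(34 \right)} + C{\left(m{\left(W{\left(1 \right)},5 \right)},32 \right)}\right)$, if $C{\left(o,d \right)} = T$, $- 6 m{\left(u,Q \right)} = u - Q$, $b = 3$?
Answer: $-247 + 19 i \sqrt{11} \approx -247.0 + 63.016 i$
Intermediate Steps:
$c{\left(J \right)} = i \sqrt{11}$ ($c{\left(J \right)} = \sqrt{3 - 14} = \sqrt{-11} = i \sqrt{11}$)
$m{\left(u,Q \right)} = - \frac{u}{6} + \frac{Q}{6}$ ($m{\left(u,Q \right)} = - \frac{u - Q}{6} = - \frac{u}{6} + \frac{Q}{6}$)
$T = -13$ ($T = 2 - 15 = -13$)
$C{\left(o,d \right)} = -13$
$19 \left(c{\left(34 \right)} + C{\left(m{\left(W{\left(1 \right)},5 \right)},32 \right)}\right) = 19 \left(i \sqrt{11} - 13\right) = 19 \left(-13 + i \sqrt{11}\right) = -247 + 19 i \sqrt{11}$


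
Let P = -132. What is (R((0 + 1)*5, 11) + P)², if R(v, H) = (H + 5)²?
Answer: 15376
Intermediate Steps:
R(v, H) = (5 + H)²
(R((0 + 1)*5, 11) + P)² = ((5 + 11)² - 132)² = (16² - 132)² = (256 - 132)² = 124² = 15376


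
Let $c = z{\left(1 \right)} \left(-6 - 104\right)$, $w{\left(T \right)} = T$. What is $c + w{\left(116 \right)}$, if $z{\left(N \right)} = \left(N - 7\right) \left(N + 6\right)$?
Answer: $4736$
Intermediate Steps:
$z{\left(N \right)} = \left(-7 + N\right) \left(6 + N\right)$
$c = 4620$ ($c = \left(-42 + 1^{2} - 1\right) \left(-6 - 104\right) = \left(-42 + 1 - 1\right) \left(-110\right) = \left(-42\right) \left(-110\right) = 4620$)
$c + w{\left(116 \right)} = 4620 + 116 = 4736$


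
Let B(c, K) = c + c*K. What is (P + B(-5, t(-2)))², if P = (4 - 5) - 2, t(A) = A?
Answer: 4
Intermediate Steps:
P = -3 (P = -1 - 2 = -3)
B(c, K) = c + K*c
(P + B(-5, t(-2)))² = (-3 - 5*(1 - 2))² = (-3 - 5*(-1))² = (-3 + 5)² = 2² = 4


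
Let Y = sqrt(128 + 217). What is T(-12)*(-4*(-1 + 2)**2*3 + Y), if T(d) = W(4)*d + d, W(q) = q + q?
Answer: 1296 - 108*sqrt(345) ≈ -710.01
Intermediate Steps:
W(q) = 2*q
T(d) = 9*d (T(d) = (2*4)*d + d = 8*d + d = 9*d)
Y = sqrt(345) ≈ 18.574
T(-12)*(-4*(-1 + 2)**2*3 + Y) = (9*(-12))*(-4*(-1 + 2)**2*3 + sqrt(345)) = -108*(-4*1**2*3 + sqrt(345)) = -108*(-4*1*3 + sqrt(345)) = -108*(-4*3 + sqrt(345)) = -108*(-12 + sqrt(345)) = 1296 - 108*sqrt(345)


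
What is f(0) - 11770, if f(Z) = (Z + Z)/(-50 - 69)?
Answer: -11770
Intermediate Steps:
f(Z) = -2*Z/119 (f(Z) = (2*Z)/(-119) = (2*Z)*(-1/119) = -2*Z/119)
f(0) - 11770 = -2/119*0 - 11770 = 0 - 11770 = -11770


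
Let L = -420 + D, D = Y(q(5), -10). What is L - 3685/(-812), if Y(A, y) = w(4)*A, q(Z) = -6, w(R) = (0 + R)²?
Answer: -415307/812 ≈ -511.46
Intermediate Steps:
w(R) = R²
Y(A, y) = 16*A (Y(A, y) = 4²*A = 16*A)
D = -96 (D = 16*(-6) = -96)
L = -516 (L = -420 - 96 = -516)
L - 3685/(-812) = -516 - 3685/(-812) = -516 - 3685*(-1/812) = -516 + 3685/812 = -415307/812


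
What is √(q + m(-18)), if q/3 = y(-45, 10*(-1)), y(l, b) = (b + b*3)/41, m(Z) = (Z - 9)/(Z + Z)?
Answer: I*√14637/82 ≈ 1.4754*I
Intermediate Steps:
m(Z) = (-9 + Z)/(2*Z) (m(Z) = (-9 + Z)/((2*Z)) = (-9 + Z)*(1/(2*Z)) = (-9 + Z)/(2*Z))
y(l, b) = 4*b/41 (y(l, b) = (b + 3*b)*(1/41) = (4*b)*(1/41) = 4*b/41)
q = -120/41 (q = 3*(4*(10*(-1))/41) = 3*((4/41)*(-10)) = 3*(-40/41) = -120/41 ≈ -2.9268)
√(q + m(-18)) = √(-120/41 + (½)*(-9 - 18)/(-18)) = √(-120/41 + (½)*(-1/18)*(-27)) = √(-120/41 + ¾) = √(-357/164) = I*√14637/82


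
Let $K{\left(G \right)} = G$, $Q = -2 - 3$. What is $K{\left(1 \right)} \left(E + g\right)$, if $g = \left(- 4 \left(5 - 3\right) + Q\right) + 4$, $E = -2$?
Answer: $-11$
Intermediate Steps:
$Q = -5$
$g = -9$ ($g = \left(- 4 \left(5 - 3\right) - 5\right) + 4 = \left(\left(-4\right) 2 - 5\right) + 4 = \left(-8 - 5\right) + 4 = -13 + 4 = -9$)
$K{\left(1 \right)} \left(E + g\right) = 1 \left(-2 - 9\right) = 1 \left(-11\right) = -11$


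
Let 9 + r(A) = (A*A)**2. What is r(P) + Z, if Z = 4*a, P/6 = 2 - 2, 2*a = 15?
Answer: 21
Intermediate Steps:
a = 15/2 (a = (1/2)*15 = 15/2 ≈ 7.5000)
P = 0 (P = 6*(2 - 2) = 6*0 = 0)
Z = 30 (Z = 4*(15/2) = 30)
r(A) = -9 + A**4 (r(A) = -9 + (A*A)**2 = -9 + (A**2)**2 = -9 + A**4)
r(P) + Z = (-9 + 0**4) + 30 = (-9 + 0) + 30 = -9 + 30 = 21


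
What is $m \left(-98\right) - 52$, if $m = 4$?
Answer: $-444$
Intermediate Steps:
$m \left(-98\right) - 52 = 4 \left(-98\right) - 52 = -392 - 52 = -444$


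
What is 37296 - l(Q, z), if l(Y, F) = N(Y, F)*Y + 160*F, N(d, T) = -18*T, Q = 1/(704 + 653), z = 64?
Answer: 36716144/1357 ≈ 27057.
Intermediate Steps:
Q = 1/1357 ≈ 0.00073692
l(Y, F) = 160*F - 18*F*Y (l(Y, F) = (-18*F)*Y + 160*F = -18*F*Y + 160*F = 160*F - 18*F*Y)
37296 - l(Q, z) = 37296 - 2*64*(80 - 9*1/1357) = 37296 - 2*64*(80 - 9/1357) = 37296 - 2*64*108551/1357 = 37296 - 1*13894528/1357 = 37296 - 13894528/1357 = 36716144/1357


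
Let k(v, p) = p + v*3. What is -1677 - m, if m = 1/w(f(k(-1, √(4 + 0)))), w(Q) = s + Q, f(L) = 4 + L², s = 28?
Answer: -55342/33 ≈ -1677.0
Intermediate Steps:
k(v, p) = p + 3*v
w(Q) = 28 + Q
m = 1/33 (m = 1/(28 + (4 + (√(4 + 0) + 3*(-1))²)) = 1/(28 + (4 + (√4 - 3)²)) = 1/(28 + (4 + (2 - 3)²)) = 1/(28 + (4 + (-1)²)) = 1/(28 + (4 + 1)) = 1/(28 + 5) = 1/33 ≈ 0.030303)
-1677 - m = -1677 - 1*1/33 = -1677 - 1/33 = -55342/33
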